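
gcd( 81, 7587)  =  27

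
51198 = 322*159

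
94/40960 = 47/20480 = 0.00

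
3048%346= 280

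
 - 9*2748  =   - 24732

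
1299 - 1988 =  - 689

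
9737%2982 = 791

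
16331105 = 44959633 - 28628528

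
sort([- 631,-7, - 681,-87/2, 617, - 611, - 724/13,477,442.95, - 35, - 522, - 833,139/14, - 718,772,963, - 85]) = [ - 833,  -  718,-681, - 631, - 611, - 522, - 85,-724/13, - 87/2,- 35, - 7,139/14,442.95,477,617,772,963] 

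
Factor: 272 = 2^4*17^1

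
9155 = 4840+4315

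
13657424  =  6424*2126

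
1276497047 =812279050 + 464217997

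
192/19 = 10+ 2/19 = 10.11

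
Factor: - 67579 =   -  67579^1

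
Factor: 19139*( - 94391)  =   - 1806549349= - 11^1*8581^1*19139^1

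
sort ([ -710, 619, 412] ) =[- 710,412 , 619]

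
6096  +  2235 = 8331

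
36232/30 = 1207 + 11/15 = 1207.73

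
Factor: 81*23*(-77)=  - 3^4 * 7^1*11^1*23^1 = -143451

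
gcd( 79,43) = 1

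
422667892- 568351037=- 145683145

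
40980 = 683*60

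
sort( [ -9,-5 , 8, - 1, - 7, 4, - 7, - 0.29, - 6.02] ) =[ - 9,-7,-7, - 6.02, - 5, - 1, - 0.29,4, 8]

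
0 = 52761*0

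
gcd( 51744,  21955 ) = 1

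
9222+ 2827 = 12049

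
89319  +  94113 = 183432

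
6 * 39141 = 234846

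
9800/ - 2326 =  - 4900/1163 = -4.21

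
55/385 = 1/7  =  0.14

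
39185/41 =955 + 30/41 = 955.73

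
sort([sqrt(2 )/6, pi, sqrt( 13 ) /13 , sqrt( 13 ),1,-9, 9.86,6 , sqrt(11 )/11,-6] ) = [-9 , - 6,sqrt(2) /6 , sqrt(13 ) /13, sqrt( 11)/11, 1, pi,  sqrt( 13 ),  6, 9.86]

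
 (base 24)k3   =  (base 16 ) 1E3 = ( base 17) 1b7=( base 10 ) 483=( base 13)2b2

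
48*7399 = 355152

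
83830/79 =1061 + 11/79 = 1061.14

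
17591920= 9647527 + 7944393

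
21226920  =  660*32162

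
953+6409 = 7362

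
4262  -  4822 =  - 560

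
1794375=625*2871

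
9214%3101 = 3012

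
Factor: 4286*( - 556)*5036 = - 2^5*139^1*1259^1*2143^1 =- 12000868576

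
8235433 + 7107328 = 15342761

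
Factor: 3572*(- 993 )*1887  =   - 2^2 * 3^2*17^1*19^1*37^1*47^1*331^1  =  - 6693181452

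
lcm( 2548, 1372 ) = 17836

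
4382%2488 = 1894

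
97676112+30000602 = 127676714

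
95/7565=19/1513 = 0.01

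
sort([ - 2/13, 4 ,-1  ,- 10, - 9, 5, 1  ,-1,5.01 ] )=[  -  10,- 9, - 1,-1, - 2/13,1, 4, 5,5.01]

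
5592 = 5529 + 63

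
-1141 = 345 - 1486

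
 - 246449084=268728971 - 515178055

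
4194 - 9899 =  - 5705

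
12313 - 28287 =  - 15974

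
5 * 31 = 155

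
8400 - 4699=3701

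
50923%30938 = 19985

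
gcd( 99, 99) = 99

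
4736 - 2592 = 2144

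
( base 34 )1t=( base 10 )63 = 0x3F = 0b111111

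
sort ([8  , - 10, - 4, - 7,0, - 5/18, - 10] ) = [ - 10, - 10, - 7, - 4, - 5/18,0 , 8 ]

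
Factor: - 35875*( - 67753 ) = 5^3*7^2* 41^1*9679^1 = 2430638875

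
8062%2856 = 2350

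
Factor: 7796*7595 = 59210620  =  2^2*5^1*7^2*31^1*1949^1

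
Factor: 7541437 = 7541437^1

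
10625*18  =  191250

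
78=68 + 10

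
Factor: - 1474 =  - 2^1*11^1*67^1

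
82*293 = 24026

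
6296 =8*787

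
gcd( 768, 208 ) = 16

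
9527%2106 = 1103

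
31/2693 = 31/2693  =  0.01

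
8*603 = 4824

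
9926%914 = 786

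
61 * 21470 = 1309670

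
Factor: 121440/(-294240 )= - 11^1*23^1*613^(-1 ) = - 253/613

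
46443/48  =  15481/16 = 967.56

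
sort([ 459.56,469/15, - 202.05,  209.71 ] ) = [  -  202.05, 469/15, 209.71, 459.56] 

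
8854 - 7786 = 1068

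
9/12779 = 9/12779 = 0.00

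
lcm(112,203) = 3248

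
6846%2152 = 390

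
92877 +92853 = 185730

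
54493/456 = 119+229/456= 119.50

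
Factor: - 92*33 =  -  3036 = - 2^2*3^1*11^1 * 23^1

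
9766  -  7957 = 1809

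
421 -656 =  - 235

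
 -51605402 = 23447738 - 75053140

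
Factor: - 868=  - 2^2*7^1*31^1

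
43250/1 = 43250 = 43250.00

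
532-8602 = - 8070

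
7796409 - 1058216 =6738193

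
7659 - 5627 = 2032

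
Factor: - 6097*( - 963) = 3^2*7^1*13^1*67^1*107^1 = 5871411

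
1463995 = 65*22523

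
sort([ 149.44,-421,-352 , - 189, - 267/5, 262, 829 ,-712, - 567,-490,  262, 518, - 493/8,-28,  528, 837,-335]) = [-712  , - 567,  -  490 ,-421,-352, - 335 ,  -  189,-493/8,-267/5 , -28 , 149.44, 262, 262, 518, 528,829 , 837 ] 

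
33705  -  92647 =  - 58942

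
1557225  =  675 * 2307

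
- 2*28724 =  - 57448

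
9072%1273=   161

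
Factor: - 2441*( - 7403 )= 18070723 = 11^1 * 673^1* 2441^1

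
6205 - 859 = 5346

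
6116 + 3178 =9294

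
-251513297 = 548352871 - 799866168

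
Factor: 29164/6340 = 23/5 =5^ (  -  1 )*23^1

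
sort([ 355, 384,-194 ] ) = [  -  194, 355,384 ] 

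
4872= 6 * 812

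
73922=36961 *2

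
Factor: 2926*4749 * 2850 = 39602385900 = 2^2*3^2*5^2*7^1*11^1*19^2 * 1583^1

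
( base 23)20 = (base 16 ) 2E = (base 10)46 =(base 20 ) 26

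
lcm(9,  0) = 0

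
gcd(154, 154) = 154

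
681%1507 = 681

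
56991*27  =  1538757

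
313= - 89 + 402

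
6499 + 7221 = 13720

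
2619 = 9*291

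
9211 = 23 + 9188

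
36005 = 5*7201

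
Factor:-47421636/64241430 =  -7903606/10706905 =-2^1*5^(  -  1)*11^( - 1)*17^1*194671^( - 1)*232459^1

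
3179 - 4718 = -1539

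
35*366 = 12810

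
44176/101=44176/101 = 437.39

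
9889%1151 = 681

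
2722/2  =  1361 =1361.00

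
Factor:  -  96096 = -2^5*3^1*7^1*11^1*13^1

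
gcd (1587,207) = 69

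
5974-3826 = 2148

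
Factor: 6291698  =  2^1 * 7^2 * 19^1 *31^1*109^1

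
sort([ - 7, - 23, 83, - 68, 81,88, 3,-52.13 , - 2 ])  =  [ - 68, - 52.13, - 23, -7,-2,  3,81  ,  83,  88]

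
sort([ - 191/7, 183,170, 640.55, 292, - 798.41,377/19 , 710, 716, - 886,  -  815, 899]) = [ - 886, - 815,  -  798.41 , - 191/7,  377/19,170, 183, 292,640.55, 710,  716,  899] 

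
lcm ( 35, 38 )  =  1330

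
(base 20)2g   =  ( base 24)28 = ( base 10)56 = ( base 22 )2C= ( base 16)38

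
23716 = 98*242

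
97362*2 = 194724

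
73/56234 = 73/56234 = 0.00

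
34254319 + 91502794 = 125757113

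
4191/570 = 1397/190= 7.35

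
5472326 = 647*8458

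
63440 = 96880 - 33440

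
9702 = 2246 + 7456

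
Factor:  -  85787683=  - 101^1 *849383^1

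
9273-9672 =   -  399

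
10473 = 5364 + 5109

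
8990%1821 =1706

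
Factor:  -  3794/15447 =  - 14/57 = -2^1*3^( - 1)*7^1 * 19^( - 1)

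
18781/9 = 2086 + 7/9 = 2086.78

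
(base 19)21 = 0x27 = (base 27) 1c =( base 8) 47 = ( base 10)39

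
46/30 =1  +  8/15 =1.53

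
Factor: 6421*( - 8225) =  - 52812725=- 5^2*7^1*47^1 * 6421^1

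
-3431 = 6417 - 9848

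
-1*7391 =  - 7391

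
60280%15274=14458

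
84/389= 84/389 = 0.22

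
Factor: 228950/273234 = 114475/136617=3^( - 1)*5^2*13^(-1 )*19^1*31^(-1) * 113^( - 1)*241^1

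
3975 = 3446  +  529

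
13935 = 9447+4488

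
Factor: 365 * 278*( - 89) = -9030830 = - 2^1 * 5^1 * 73^1*89^1*139^1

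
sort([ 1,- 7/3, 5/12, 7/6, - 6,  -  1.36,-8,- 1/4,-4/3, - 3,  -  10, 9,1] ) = [- 10, - 8,-6,-3,  -  7/3, -1.36,- 4/3, - 1/4,  5/12, 1, 1,  7/6, 9 ]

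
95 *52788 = 5014860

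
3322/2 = 1661 = 1661.00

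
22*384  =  8448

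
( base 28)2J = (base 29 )2H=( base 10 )75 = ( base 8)113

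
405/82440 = 9/1832 = 0.00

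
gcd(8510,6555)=115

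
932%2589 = 932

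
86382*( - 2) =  - 172764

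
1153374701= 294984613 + 858390088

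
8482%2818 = 28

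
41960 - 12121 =29839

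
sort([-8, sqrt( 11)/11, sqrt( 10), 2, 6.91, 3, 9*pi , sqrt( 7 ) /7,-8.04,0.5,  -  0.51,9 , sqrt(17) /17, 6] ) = [ - 8.04,- 8, - 0.51,sqrt( 17)/17, sqrt(11)/11, sqrt(7 ) /7, 0.5, 2, 3, sqrt(10), 6,  6.91,9,9 * pi ]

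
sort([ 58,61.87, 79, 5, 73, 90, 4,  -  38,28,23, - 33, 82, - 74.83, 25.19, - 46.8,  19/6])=[ - 74.83 ,-46.8,- 38 , - 33, 19/6, 4, 5, 23,25.19, 28,58,61.87, 73 , 79,82,90]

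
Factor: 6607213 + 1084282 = 7691495 = 5^1*7^1 * 219757^1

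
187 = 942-755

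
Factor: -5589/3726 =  - 2^( - 1)*3^1 = - 3/2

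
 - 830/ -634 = 415/317 = 1.31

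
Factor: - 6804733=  - 13^1*61^1 * 8581^1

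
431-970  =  -539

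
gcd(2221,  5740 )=1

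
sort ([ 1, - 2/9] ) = [ - 2/9,1] 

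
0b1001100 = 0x4C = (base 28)2k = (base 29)2i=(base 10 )76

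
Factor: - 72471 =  - 3^1*7^2*17^1*29^1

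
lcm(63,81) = 567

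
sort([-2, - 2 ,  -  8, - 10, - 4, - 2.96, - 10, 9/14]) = [ - 10,  -  10,-8, - 4,-2.96, - 2, - 2, 9/14 ] 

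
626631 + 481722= 1108353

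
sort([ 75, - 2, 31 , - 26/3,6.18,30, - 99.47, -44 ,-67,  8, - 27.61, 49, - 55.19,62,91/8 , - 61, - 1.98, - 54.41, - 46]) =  [ - 99.47 , - 67,-61, - 55.19, - 54.41, - 46, - 44, - 27.61, - 26/3 , - 2 , - 1.98 , 6.18,8, 91/8, 30,  31, 49,  62,  75]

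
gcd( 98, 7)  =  7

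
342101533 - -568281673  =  910383206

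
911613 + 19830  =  931443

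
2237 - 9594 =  - 7357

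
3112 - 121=2991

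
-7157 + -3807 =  - 10964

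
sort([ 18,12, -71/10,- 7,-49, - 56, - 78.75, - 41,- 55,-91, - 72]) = [ - 91, - 78.75, - 72,-56, - 55 , - 49,  -  41,-71/10,  -  7, 12,18]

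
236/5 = 47+1/5 =47.20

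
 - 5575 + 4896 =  - 679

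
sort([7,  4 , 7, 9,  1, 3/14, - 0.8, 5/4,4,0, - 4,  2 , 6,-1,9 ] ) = [ - 4 ,-1,- 0.8, 0,3/14, 1 , 5/4,2, 4,  4, 6 , 7  ,  7, 9, 9 ]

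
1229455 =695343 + 534112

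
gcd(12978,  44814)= 42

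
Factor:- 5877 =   -  3^2*653^1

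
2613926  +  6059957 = 8673883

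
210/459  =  70/153 = 0.46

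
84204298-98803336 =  - 14599038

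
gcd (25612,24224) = 4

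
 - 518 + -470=  -  988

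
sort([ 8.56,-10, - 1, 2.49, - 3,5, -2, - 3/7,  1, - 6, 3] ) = [  -  10, - 6,-3, - 2, - 1 , - 3/7,1,2.49, 3 , 5,8.56]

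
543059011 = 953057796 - 409998785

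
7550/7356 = 1 +97/3678  =  1.03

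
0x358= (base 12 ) 5b4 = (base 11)709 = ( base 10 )856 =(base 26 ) 16O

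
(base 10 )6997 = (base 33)6E1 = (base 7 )26254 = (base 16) 1b55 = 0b1101101010101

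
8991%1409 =537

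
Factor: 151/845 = 5^( - 1 )*13^( - 2 )*151^1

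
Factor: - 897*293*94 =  - 24705174 = - 2^1*3^1*13^1*23^1*47^1*293^1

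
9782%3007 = 761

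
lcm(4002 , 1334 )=4002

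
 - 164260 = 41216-205476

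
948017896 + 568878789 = 1516896685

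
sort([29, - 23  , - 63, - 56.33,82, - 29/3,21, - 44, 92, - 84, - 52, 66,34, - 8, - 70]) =[ - 84, - 70, - 63, - 56.33, - 52, - 44, - 23, - 29/3, - 8,21, 29, 34,66,82,92]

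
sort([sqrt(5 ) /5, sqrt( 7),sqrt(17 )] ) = [sqrt(5) /5, sqrt(7 ),  sqrt(17 )]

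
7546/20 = 377 + 3/10 = 377.30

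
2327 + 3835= 6162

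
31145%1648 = 1481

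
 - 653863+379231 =  -  274632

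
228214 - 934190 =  -705976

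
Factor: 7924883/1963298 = 2^(-1)*827^(  -  1)*1187^( - 1 )*7924883^1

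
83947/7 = 83947/7 = 11992.43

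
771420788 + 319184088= 1090604876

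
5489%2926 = 2563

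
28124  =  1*28124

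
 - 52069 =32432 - 84501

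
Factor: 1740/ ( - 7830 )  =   - 2^1* 3^(-2 ) = -2/9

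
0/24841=0 = 0.00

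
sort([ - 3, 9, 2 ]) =[ - 3, 2,  9 ]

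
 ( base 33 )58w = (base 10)5741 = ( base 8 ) 13155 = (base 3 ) 21212122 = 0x166d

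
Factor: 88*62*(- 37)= - 201872 = - 2^4*11^1 * 31^1* 37^1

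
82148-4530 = 77618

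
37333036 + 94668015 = 132001051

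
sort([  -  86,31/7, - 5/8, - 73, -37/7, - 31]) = [ - 86, - 73,-31, - 37/7 , - 5/8,31/7 ] 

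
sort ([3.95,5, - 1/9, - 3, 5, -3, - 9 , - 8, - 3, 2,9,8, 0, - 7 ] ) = [ - 9,-8,  -  7  , - 3, - 3,- 3, - 1/9, 0,  2,3.95,5,5,8, 9 ] 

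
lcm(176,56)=1232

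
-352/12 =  - 30+2/3 = - 29.33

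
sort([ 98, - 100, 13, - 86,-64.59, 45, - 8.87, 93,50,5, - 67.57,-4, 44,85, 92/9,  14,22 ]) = [ - 100, -86, - 67.57, - 64.59, - 8.87, - 4,  5, 92/9,13, 14,22, 44,45, 50, 85, 93, 98 ]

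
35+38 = 73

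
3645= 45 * 81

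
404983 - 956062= -551079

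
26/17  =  1 + 9/17 = 1.53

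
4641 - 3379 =1262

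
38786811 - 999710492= -960923681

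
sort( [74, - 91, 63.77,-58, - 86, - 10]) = [-91, - 86, - 58, - 10 , 63.77,74]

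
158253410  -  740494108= -582240698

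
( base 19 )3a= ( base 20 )37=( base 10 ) 67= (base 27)2d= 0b1000011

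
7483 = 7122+361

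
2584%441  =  379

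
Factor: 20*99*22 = 2^3*3^2*5^1*11^2 = 43560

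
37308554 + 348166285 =385474839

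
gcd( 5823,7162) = 1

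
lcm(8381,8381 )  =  8381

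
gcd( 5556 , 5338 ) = 2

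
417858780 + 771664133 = 1189522913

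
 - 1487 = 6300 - 7787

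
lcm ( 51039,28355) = 255195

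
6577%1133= 912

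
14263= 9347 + 4916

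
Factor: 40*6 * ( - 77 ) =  - 2^4*3^1 * 5^1*7^1*11^1= - 18480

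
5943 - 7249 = -1306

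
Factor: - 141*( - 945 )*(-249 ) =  - 33178005 = -3^5*5^1*7^1*47^1*83^1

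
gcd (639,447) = 3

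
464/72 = 58/9 =6.44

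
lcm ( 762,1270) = 3810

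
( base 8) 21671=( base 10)9145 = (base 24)FL1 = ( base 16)23b9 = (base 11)6964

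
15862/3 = 15862/3 = 5287.33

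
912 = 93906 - 92994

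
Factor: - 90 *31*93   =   - 259470 = -2^1*3^3*5^1*31^2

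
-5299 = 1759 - 7058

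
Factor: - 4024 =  - 2^3*503^1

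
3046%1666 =1380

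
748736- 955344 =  - 206608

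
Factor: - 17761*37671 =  - 3^1*29^1*433^1*17761^1 = - 669074631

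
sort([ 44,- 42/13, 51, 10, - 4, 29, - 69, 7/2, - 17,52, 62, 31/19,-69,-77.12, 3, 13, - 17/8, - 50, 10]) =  [- 77.12, - 69, - 69, - 50,-17,- 4, - 42/13, - 17/8, 31/19, 3, 7/2, 10,  10,13, 29,44,  51, 52,  62]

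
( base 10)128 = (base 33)3t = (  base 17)79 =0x80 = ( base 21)62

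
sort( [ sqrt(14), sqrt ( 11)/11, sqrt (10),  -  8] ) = [- 8, sqrt(11)/11,sqrt( 10), sqrt( 14 )]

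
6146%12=2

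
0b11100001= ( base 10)225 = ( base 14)121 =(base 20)B5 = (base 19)bg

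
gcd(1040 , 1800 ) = 40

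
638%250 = 138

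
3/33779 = 3/33779=0.00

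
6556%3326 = 3230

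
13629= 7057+6572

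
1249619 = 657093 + 592526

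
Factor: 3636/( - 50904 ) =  - 2^( - 1) *7^( - 1) = - 1/14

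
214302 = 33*6494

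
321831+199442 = 521273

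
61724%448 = 348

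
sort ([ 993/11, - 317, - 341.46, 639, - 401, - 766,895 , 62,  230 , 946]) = [- 766, - 401, - 341.46,-317, 62, 993/11, 230,  639, 895,946] 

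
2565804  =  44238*58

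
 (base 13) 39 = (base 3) 1210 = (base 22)24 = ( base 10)48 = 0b110000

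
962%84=38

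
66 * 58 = 3828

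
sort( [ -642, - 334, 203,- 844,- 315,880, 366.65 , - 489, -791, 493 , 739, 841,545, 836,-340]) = [ - 844, - 791,- 642, - 489, - 340, -334,- 315, 203, 366.65, 493,545 , 739, 836,841,880 ]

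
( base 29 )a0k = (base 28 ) al2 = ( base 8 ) 20356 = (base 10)8430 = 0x20EE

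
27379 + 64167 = 91546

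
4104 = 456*9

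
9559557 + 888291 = 10447848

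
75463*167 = 12602321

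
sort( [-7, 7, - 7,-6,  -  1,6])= [  -  7, - 7, - 6, - 1, 6,7]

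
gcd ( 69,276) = 69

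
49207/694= 70+627/694  =  70.90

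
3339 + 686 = 4025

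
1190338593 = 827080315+363258278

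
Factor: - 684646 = -2^1*19^1*43^1*419^1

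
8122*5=40610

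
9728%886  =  868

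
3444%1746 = 1698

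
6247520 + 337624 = 6585144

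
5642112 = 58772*96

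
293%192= 101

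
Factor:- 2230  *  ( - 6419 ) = 14314370 = 2^1*5^1*7^2*131^1*223^1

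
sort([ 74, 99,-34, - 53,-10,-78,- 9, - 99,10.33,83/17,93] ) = [ - 99, - 78,  -  53, - 34,-10,  -  9, 83/17,10.33,  74, 93,99]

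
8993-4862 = 4131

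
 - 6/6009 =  - 2/2003 = - 0.00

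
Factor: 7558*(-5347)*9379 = -379030019254 = -2^1*83^1*113^1 * 3779^1*5347^1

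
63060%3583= 2149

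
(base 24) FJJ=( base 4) 2032123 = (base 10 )9115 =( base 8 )21633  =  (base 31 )9f1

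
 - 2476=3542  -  6018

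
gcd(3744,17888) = 416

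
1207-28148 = -26941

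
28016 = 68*412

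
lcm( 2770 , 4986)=24930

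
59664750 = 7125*8374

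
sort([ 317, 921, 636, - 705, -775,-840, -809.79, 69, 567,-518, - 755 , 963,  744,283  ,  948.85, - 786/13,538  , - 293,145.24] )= [ - 840,-809.79,  -  775 , - 755,-705,-518, - 293 ,-786/13,69,145.24,283,317, 538, 567,636,  744,921, 948.85,963]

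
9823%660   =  583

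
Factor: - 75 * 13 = - 975= - 3^1*5^2*13^1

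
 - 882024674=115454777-997479451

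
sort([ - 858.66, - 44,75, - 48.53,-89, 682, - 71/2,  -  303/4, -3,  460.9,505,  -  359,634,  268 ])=[ - 858.66 , -359,- 89, - 303/4, - 48.53, - 44, - 71/2 , - 3,75,  268,460.9,  505,634, 682] 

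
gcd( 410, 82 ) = 82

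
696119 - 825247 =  - 129128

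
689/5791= 689/5791 = 0.12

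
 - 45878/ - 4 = 22939/2 = 11469.50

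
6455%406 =365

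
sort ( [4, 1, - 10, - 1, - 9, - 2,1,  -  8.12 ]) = [  -  10 ,  -  9, - 8.12,  -  2, - 1 , 1, 1, 4] 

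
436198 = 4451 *98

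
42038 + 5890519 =5932557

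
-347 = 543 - 890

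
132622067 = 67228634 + 65393433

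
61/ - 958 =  - 61/958 = -0.06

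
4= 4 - 0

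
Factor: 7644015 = 3^2 * 5^1 * 37^1*4591^1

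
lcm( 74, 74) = 74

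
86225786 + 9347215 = 95573001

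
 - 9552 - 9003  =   - 18555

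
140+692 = 832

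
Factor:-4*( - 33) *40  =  5280  =  2^5*3^1*5^1*11^1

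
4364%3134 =1230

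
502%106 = 78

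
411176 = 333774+77402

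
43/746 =43/746 = 0.06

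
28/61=28/61 = 0.46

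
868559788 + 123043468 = 991603256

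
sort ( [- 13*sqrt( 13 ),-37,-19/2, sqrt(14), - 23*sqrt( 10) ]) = [ - 23 * sqrt(10), - 13* sqrt( 13),-37,- 19/2,sqrt(14)]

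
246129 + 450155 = 696284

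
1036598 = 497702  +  538896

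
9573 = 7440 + 2133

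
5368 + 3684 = 9052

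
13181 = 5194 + 7987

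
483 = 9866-9383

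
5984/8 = 748= 748.00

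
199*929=184871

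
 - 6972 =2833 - 9805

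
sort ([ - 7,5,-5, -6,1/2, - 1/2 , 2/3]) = [- 7, - 6,-5, - 1/2,  1/2, 2/3,  5 ]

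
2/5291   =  2/5291 = 0.00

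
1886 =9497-7611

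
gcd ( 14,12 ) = 2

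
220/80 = 11/4 = 2.75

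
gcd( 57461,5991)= 1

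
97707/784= 124 +491/784 = 124.63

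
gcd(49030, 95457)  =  1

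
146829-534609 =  - 387780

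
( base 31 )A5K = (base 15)2D75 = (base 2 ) 10011000111001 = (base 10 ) 9785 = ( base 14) 37cd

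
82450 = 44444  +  38006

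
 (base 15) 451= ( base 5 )12401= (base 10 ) 976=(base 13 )5a1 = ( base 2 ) 1111010000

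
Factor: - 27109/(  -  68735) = 5^( - 1 )*59^( - 1 ) * 233^( - 1)*27109^1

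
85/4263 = 85/4263 = 0.02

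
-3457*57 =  - 197049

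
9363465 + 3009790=12373255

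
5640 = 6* 940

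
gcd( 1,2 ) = 1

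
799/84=9  +  43/84 = 9.51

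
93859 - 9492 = 84367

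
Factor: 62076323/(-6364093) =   -  269^1*1823^( - 1) * 3491^(-1 )*230767^1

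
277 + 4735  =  5012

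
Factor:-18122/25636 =  -  41/58 = -2^(-1 )*  29^( - 1 )*41^1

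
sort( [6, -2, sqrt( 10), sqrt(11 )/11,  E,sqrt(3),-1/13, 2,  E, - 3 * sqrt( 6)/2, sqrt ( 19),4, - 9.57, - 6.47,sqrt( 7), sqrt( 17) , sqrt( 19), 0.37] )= [-9.57, - 6.47, - 3*sqrt(6)/2,  -  2, - 1/13,  sqrt( 11 ) /11, 0.37, sqrt ( 3 ), 2, sqrt( 7) , E,  E, sqrt(10 ), 4 , sqrt( 17), sqrt(19),sqrt( 19),6 ] 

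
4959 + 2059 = 7018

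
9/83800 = 9/83800=0.00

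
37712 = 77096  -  39384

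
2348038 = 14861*158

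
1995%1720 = 275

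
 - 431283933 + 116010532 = - 315273401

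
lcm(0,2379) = 0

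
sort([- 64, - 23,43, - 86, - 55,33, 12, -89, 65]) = [-89 ,  -  86, - 64,-55,-23, 12, 33,43 , 65 ]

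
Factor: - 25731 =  - 3^3*953^1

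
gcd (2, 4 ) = 2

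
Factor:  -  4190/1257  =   - 2^1  *3^( - 1)*5^1 =- 10/3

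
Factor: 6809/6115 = 5^( - 1)*11^1*619^1*1223^ (  -  1)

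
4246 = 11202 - 6956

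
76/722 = 2/19 = 0.11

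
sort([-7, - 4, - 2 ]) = [ - 7, - 4, -2] 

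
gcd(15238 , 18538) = 2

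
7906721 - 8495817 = - 589096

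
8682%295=127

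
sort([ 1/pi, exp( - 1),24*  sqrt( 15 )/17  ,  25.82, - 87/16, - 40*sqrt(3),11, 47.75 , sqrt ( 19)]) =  [ - 40 * sqrt(3 ), - 87/16,1/pi, exp(  -  1 ), sqrt( 19 ), 24 *sqrt(15 ) /17, 11, 25.82  ,  47.75 ]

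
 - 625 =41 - 666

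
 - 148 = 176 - 324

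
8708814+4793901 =13502715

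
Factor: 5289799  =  73^1*233^1*311^1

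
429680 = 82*5240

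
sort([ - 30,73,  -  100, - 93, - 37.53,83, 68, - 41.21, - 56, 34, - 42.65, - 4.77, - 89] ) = [ - 100, -93, - 89, - 56, - 42.65, - 41.21, - 37.53, - 30,-4.77,34,68,73, 83] 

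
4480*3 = 13440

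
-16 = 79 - 95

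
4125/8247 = 1375/2749  =  0.50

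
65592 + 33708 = 99300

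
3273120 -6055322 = -2782202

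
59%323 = 59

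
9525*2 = 19050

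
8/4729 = 8/4729 = 0.00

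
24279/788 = 24279/788 = 30.81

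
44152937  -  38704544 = 5448393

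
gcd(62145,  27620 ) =6905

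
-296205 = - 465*637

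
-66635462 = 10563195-77198657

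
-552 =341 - 893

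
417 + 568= 985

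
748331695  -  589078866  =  159252829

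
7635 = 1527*5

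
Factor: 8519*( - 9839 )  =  -7^1*1217^1*9839^1= - 83818441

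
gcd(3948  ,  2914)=94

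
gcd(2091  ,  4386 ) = 51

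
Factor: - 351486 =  - 2^1*3^3*23^1*283^1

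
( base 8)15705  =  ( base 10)7109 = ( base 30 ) 7qt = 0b1101111000101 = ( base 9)10668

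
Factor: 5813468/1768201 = 2^2* 19^1* 103^( - 1)*17167^(  -  1 )  *  76493^1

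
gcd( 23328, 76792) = 8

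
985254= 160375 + 824879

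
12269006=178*68927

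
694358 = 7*99194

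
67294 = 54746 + 12548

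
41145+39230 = 80375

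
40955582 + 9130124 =50085706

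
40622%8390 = 7062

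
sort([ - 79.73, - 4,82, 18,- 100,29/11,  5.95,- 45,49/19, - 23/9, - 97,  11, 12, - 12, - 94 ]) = [ -100, - 97, - 94,  -  79.73, - 45, - 12, - 4 , -23/9,49/19, 29/11,5.95, 11, 12,18,  82] 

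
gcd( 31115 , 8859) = 1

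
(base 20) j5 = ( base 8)601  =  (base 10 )385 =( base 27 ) e7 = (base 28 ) DL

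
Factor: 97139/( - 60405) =  -  3^ (-1)*5^( - 1 )*7^1*4027^( - 1 )*13877^1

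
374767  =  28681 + 346086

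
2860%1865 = 995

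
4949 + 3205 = 8154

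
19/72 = 19/72 = 0.26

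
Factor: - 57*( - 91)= 3^1*7^1*13^1 * 19^1 = 5187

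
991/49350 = 991/49350 = 0.02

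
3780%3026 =754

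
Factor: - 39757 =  - 83^1*479^1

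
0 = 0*536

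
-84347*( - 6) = 506082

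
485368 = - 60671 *(  -  8)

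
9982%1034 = 676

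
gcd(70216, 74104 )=8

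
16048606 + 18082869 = 34131475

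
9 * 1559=14031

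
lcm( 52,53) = 2756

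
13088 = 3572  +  9516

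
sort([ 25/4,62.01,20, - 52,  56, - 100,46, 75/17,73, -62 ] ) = [- 100,-62,  -  52,75/17,25/4, 20,  46,56, 62.01, 73 ]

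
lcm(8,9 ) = 72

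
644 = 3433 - 2789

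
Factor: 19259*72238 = 2^1*19^1 *1901^1*19259^1=1391231642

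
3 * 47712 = 143136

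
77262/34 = 2272 + 7/17 = 2272.41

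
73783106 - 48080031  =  25703075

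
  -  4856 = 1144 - 6000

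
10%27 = 10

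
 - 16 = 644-660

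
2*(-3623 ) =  - 7246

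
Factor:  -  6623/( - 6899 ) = 37^1 * 179^1 * 6899^( - 1 ) 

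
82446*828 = 68265288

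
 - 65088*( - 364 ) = 23692032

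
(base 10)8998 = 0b10001100100110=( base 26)d82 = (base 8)21446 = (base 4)2030212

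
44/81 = 44/81 = 0.54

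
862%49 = 29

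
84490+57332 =141822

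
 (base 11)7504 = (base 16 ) 26c6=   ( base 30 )b0q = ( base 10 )9926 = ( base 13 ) 4697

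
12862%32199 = 12862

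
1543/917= 1+626/917 = 1.68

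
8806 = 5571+3235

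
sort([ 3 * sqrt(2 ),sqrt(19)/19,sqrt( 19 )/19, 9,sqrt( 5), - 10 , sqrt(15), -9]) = [ - 10, - 9,sqrt(19)/19,sqrt (19) /19,sqrt(5), sqrt ( 15),3*  sqrt(2 ),9] 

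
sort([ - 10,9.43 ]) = [ - 10, 9.43 ] 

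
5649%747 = 420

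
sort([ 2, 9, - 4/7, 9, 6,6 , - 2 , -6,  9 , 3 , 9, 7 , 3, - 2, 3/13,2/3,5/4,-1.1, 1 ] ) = [ - 6,-2,  -  2, - 1.1, -4/7,3/13, 2/3, 1 , 5/4 , 2,3, 3, 6,6, 7 , 9, 9,9,9]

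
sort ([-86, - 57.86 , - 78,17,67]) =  [ - 86, - 78,-57.86, 17,67]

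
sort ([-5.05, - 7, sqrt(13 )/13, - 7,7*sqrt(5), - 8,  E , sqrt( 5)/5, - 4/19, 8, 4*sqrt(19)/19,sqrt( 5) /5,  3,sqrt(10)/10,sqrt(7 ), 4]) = [ - 8 , - 7 , -7, - 5.05, - 4/19, sqrt(13)/13, sqrt(10 ) /10,  sqrt(5)/5 , sqrt(5)/5,4 * sqrt(19 ) /19,sqrt(7), E, 3, 4, 8, 7*sqrt( 5) ]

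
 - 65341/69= -947 +2/69  =  -946.97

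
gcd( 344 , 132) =4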